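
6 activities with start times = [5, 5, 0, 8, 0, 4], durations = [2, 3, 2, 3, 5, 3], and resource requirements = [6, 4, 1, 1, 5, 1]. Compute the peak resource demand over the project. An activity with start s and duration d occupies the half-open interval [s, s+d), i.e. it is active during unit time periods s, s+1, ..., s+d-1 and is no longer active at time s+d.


Each activity i is active on [start_i, start_i + duration_i).
Compute total resource usage per time slot:
  t=0: active resources = [1, 5], total = 6
  t=1: active resources = [1, 5], total = 6
  t=2: active resources = [5], total = 5
  t=3: active resources = [5], total = 5
  t=4: active resources = [5, 1], total = 6
  t=5: active resources = [6, 4, 1], total = 11
  t=6: active resources = [6, 4, 1], total = 11
  t=7: active resources = [4], total = 4
  t=8: active resources = [1], total = 1
  t=9: active resources = [1], total = 1
  t=10: active resources = [1], total = 1
Peak resource demand = 11

11


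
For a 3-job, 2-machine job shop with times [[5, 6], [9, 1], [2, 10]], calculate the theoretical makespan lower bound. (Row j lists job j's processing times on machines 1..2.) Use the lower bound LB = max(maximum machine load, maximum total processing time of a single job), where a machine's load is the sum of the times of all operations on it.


Machine loads:
  Machine 1: 5 + 9 + 2 = 16
  Machine 2: 6 + 1 + 10 = 17
Max machine load = 17
Job totals:
  Job 1: 11
  Job 2: 10
  Job 3: 12
Max job total = 12
Lower bound = max(17, 12) = 17

17


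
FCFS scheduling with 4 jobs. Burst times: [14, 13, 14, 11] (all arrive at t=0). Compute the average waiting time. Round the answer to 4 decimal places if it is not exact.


FCFS order (as given): [14, 13, 14, 11]
Waiting times:
  Job 1: wait = 0
  Job 2: wait = 14
  Job 3: wait = 27
  Job 4: wait = 41
Sum of waiting times = 82
Average waiting time = 82/4 = 20.5

20.5


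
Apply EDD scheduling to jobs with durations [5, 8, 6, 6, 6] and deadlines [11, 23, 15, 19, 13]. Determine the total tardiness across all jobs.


Sort by due date (EDD order): [(5, 11), (6, 13), (6, 15), (6, 19), (8, 23)]
Compute completion times and tardiness:
  Job 1: p=5, d=11, C=5, tardiness=max(0,5-11)=0
  Job 2: p=6, d=13, C=11, tardiness=max(0,11-13)=0
  Job 3: p=6, d=15, C=17, tardiness=max(0,17-15)=2
  Job 4: p=6, d=19, C=23, tardiness=max(0,23-19)=4
  Job 5: p=8, d=23, C=31, tardiness=max(0,31-23)=8
Total tardiness = 14

14


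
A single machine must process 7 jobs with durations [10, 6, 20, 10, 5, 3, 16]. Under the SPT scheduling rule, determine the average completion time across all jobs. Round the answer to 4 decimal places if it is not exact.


Sort jobs by processing time (SPT order): [3, 5, 6, 10, 10, 16, 20]
Compute completion times sequentially:
  Job 1: processing = 3, completes at 3
  Job 2: processing = 5, completes at 8
  Job 3: processing = 6, completes at 14
  Job 4: processing = 10, completes at 24
  Job 5: processing = 10, completes at 34
  Job 6: processing = 16, completes at 50
  Job 7: processing = 20, completes at 70
Sum of completion times = 203
Average completion time = 203/7 = 29.0

29.0


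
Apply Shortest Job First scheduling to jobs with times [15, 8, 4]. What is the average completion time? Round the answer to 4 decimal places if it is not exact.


SJF order (ascending): [4, 8, 15]
Completion times:
  Job 1: burst=4, C=4
  Job 2: burst=8, C=12
  Job 3: burst=15, C=27
Average completion = 43/3 = 14.3333

14.3333


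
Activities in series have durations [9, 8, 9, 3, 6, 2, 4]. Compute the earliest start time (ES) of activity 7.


Activity 7 starts after activities 1 through 6 complete.
Predecessor durations: [9, 8, 9, 3, 6, 2]
ES = 9 + 8 + 9 + 3 + 6 + 2 = 37

37


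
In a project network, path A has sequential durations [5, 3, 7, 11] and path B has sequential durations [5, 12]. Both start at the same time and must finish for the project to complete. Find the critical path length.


Path A total = 5 + 3 + 7 + 11 = 26
Path B total = 5 + 12 = 17
Critical path = longest path = max(26, 17) = 26

26


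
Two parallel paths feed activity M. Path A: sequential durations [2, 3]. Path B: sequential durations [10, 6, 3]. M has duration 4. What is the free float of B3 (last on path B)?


ES(B3) = sum of predecessors on chain B = 16
EF(B3) = ES + duration = 16 + 3 = 19
Successor of B3 is M. ES(M) = max(sum(A), sum(B)) = max(5, 19) = 19
Free float = ES(successor) - EF(current) = 19 - 19 = 0

0


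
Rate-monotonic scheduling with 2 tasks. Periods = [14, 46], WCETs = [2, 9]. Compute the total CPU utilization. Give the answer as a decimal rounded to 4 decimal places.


Compute individual utilizations (exact fractions):
  Task 1: C/T = 2/14 = 1/7 (approx. 0.1429)
  Task 2: C/T = 9/46 (approx. 0.1957)
Total utilization U = 1/7 + 9/46 = 109/322
Rounded to 4 decimal places: U = 0.3385
RM (Liu & Layland) bound for 2 tasks = 0.828427; compare with U = 109/322 (approx. 0.338509)
U <= bound, so schedulable by RM sufficient condition.

0.3385


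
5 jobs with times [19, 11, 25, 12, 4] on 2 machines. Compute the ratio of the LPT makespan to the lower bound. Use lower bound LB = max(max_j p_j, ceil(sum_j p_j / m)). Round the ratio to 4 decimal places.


LPT order: [25, 19, 12, 11, 4]
Machine loads after assignment: [36, 35]
LPT makespan = 36
Lower bound = max(max_job, ceil(total/2)) = max(25, 36) = 36
Ratio = 36 / 36 = 1.0

1.0


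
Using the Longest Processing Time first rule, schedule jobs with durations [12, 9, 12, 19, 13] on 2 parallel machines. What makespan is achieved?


Sort jobs in decreasing order (LPT): [19, 13, 12, 12, 9]
Assign each job to the least loaded machine:
  Machine 1: jobs [19, 12], load = 31
  Machine 2: jobs [13, 12, 9], load = 34
Makespan = max load = 34

34


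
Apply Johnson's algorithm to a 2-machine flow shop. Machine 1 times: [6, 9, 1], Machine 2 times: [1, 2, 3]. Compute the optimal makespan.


Apply Johnson's rule:
  Group 1 (a <= b): [(3, 1, 3)]
  Group 2 (a > b): [(2, 9, 2), (1, 6, 1)]
Optimal job order: [3, 2, 1]
Schedule:
  Job 3: M1 done at 1, M2 done at 4
  Job 2: M1 done at 10, M2 done at 12
  Job 1: M1 done at 16, M2 done at 17
Makespan = 17

17


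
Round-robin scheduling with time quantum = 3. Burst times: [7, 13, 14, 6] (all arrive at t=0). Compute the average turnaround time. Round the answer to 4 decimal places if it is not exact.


Time quantum = 3
Execution trace:
  J1 runs 3 units, time = 3
  J2 runs 3 units, time = 6
  J3 runs 3 units, time = 9
  J4 runs 3 units, time = 12
  J1 runs 3 units, time = 15
  J2 runs 3 units, time = 18
  J3 runs 3 units, time = 21
  J4 runs 3 units, time = 24
  J1 runs 1 units, time = 25
  J2 runs 3 units, time = 28
  J3 runs 3 units, time = 31
  J2 runs 3 units, time = 34
  J3 runs 3 units, time = 37
  J2 runs 1 units, time = 38
  J3 runs 2 units, time = 40
Finish times: [25, 38, 40, 24]
Average turnaround = 127/4 = 31.75

31.75


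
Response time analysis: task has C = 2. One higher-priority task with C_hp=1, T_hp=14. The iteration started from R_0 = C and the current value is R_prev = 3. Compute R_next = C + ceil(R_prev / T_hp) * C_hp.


R_next = C + ceil(R_prev / T_hp) * C_hp
ceil(3 / 14) = ceil(0.2143) = 1
Interference = 1 * 1 = 1
R_next = 2 + 1 = 3
R_next = R_prev, so the iteration has converged (response time = 3).

3


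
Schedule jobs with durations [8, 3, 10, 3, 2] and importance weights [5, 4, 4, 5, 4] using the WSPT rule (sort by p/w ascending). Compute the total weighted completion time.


Compute p/w ratios and sort ascending (WSPT): [(2, 4), (3, 5), (3, 4), (8, 5), (10, 4)]
Compute weighted completion times:
  Job (p=2,w=4): C=2, w*C=4*2=8
  Job (p=3,w=5): C=5, w*C=5*5=25
  Job (p=3,w=4): C=8, w*C=4*8=32
  Job (p=8,w=5): C=16, w*C=5*16=80
  Job (p=10,w=4): C=26, w*C=4*26=104
Total weighted completion time = 249

249


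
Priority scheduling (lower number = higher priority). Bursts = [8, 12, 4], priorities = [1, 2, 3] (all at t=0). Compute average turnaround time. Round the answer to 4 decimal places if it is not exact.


Sort by priority (ascending = highest first):
Order: [(1, 8), (2, 12), (3, 4)]
Completion times:
  Priority 1, burst=8, C=8
  Priority 2, burst=12, C=20
  Priority 3, burst=4, C=24
Average turnaround = 52/3 = 17.3333

17.3333


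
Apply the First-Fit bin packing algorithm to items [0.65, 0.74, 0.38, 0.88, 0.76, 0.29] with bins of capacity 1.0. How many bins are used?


Place items sequentially using First-Fit:
  Item 0.65 -> new Bin 1
  Item 0.74 -> new Bin 2
  Item 0.38 -> new Bin 3
  Item 0.88 -> new Bin 4
  Item 0.76 -> new Bin 5
  Item 0.29 -> Bin 1 (now 0.94)
Total bins used = 5

5


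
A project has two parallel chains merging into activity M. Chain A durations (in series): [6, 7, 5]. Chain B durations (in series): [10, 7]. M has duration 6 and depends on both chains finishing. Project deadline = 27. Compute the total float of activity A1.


Forward pass: ES(A1) = sum of predecessors on chain A = 0
EF = ES + duration = 0 + 6 = 6
Backward pass: LF(M) = deadline = 27; LS(M) = 27 - 6 = 21
LF(A1) = LS(M) - sum(successors on chain A) = 21 - 12 = 9
LS = LF - duration = 9 - 6 = 3
Total float = LS - ES = 3 - 0 = 3

3


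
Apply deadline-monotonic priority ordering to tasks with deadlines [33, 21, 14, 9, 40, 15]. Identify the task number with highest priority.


Sort tasks by relative deadline (ascending):
  Task 4: deadline = 9
  Task 3: deadline = 14
  Task 6: deadline = 15
  Task 2: deadline = 21
  Task 1: deadline = 33
  Task 5: deadline = 40
Priority order (highest first): [4, 3, 6, 2, 1, 5]
Highest priority task = 4

4


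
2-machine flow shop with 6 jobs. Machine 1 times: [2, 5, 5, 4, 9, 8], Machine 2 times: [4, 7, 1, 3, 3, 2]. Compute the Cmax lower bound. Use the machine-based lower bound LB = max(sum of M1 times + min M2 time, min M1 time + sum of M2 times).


LB1 = sum(M1 times) + min(M2 times) = 33 + 1 = 34
LB2 = min(M1 times) + sum(M2 times) = 2 + 20 = 22
Lower bound = max(LB1, LB2) = max(34, 22) = 34

34


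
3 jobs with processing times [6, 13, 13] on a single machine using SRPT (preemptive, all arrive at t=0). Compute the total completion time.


Since all jobs arrive at t=0, SRPT equals SPT ordering.
SPT order: [6, 13, 13]
Completion times:
  Job 1: p=6, C=6
  Job 2: p=13, C=19
  Job 3: p=13, C=32
Total completion time = 6 + 19 + 32 = 57

57


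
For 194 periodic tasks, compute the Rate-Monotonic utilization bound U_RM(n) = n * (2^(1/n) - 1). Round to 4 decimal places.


Compute 2^(1/194) = 1.0035793141
Subtract 1: 1.0035793141 - 1 = 0.0035793141
Multiply by n: 194 * 0.0035793141 = 0.6943869354
Round to 4 dp: 0.6944

0.6944


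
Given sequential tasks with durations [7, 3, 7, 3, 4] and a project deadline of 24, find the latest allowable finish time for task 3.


LF(activity 3) = deadline - sum of successor durations
Successors: activities 4 through 5 with durations [3, 4]
Sum of successor durations = 7
LF = 24 - 7 = 17

17


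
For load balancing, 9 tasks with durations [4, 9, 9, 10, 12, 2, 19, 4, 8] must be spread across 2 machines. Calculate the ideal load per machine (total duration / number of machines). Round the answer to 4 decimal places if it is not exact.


Total processing time = 4 + 9 + 9 + 10 + 12 + 2 + 19 + 4 + 8 = 77
Number of machines = 2
Ideal balanced load = 77 / 2 = 38.5

38.5


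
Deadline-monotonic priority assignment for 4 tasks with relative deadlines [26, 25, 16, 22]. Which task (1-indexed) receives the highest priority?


Sort tasks by relative deadline (ascending):
  Task 3: deadline = 16
  Task 4: deadline = 22
  Task 2: deadline = 25
  Task 1: deadline = 26
Priority order (highest first): [3, 4, 2, 1]
Highest priority task = 3

3


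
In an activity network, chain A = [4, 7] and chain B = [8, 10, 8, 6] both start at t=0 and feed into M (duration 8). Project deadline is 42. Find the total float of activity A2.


Forward pass: ES(A2) = sum of predecessors on chain A = 4
EF = ES + duration = 4 + 7 = 11
Backward pass: LF(M) = deadline = 42; LS(M) = 42 - 8 = 34
LF(A2) = LS(M) - sum(successors on chain A) = 34 - 0 = 34
LS = LF - duration = 34 - 7 = 27
Total float = LS - ES = 27 - 4 = 23

23


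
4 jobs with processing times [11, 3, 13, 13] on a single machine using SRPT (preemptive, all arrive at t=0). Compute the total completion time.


Since all jobs arrive at t=0, SRPT equals SPT ordering.
SPT order: [3, 11, 13, 13]
Completion times:
  Job 1: p=3, C=3
  Job 2: p=11, C=14
  Job 3: p=13, C=27
  Job 4: p=13, C=40
Total completion time = 3 + 14 + 27 + 40 = 84

84


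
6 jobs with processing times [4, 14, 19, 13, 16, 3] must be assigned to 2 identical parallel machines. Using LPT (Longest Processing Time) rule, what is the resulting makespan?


Sort jobs in decreasing order (LPT): [19, 16, 14, 13, 4, 3]
Assign each job to the least loaded machine:
  Machine 1: jobs [19, 13, 3], load = 35
  Machine 2: jobs [16, 14, 4], load = 34
Makespan = max load = 35

35


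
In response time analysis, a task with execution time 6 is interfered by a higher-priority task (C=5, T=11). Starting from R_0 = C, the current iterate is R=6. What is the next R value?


R_next = C + ceil(R_prev / T_hp) * C_hp
ceil(6 / 11) = ceil(0.5455) = 1
Interference = 1 * 5 = 5
R_next = 6 + 5 = 11

11


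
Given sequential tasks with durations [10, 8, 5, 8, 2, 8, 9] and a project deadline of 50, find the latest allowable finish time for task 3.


LF(activity 3) = deadline - sum of successor durations
Successors: activities 4 through 7 with durations [8, 2, 8, 9]
Sum of successor durations = 27
LF = 50 - 27 = 23

23


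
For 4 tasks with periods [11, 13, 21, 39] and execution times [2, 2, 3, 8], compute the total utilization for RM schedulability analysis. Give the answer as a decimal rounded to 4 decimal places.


Compute individual utilizations (exact fractions):
  Task 1: C/T = 2/11 (approx. 0.1818)
  Task 2: C/T = 2/13 (approx. 0.1538)
  Task 3: C/T = 3/21 = 1/7 (approx. 0.1429)
  Task 4: C/T = 8/39 (approx. 0.2051)
Total utilization U = 2/11 + 2/13 + 1/7 + 8/39 = 2053/3003
Rounded to 4 decimal places: U = 0.6836
RM (Liu & Layland) bound for 4 tasks = 0.756828; compare with U = 2053/3003 (approx. 0.683650)
U <= bound, so schedulable by RM sufficient condition.

0.6836


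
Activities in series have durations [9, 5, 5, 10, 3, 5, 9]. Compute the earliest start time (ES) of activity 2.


Activity 2 starts after activities 1 through 1 complete.
Predecessor durations: [9]
ES = 9 = 9

9


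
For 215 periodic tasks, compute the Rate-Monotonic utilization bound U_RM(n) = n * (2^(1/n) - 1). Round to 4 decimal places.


Compute 2^(1/215) = 1.0032291429
Subtract 1: 1.0032291429 - 1 = 0.0032291429
Multiply by n: 215 * 0.0032291429 = 0.6942657235
Round to 4 dp: 0.6943

0.6943


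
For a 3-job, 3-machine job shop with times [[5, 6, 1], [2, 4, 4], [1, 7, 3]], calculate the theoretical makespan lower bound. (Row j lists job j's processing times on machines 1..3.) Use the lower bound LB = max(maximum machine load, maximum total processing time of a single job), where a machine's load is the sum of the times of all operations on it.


Machine loads:
  Machine 1: 5 + 2 + 1 = 8
  Machine 2: 6 + 4 + 7 = 17
  Machine 3: 1 + 4 + 3 = 8
Max machine load = 17
Job totals:
  Job 1: 12
  Job 2: 10
  Job 3: 11
Max job total = 12
Lower bound = max(17, 12) = 17

17


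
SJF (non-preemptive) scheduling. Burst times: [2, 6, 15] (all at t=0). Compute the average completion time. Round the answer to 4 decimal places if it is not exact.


SJF order (ascending): [2, 6, 15]
Completion times:
  Job 1: burst=2, C=2
  Job 2: burst=6, C=8
  Job 3: burst=15, C=23
Average completion = 33/3 = 11.0

11.0


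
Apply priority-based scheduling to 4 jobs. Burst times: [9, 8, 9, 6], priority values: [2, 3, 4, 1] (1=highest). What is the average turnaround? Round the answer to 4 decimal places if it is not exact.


Sort by priority (ascending = highest first):
Order: [(1, 6), (2, 9), (3, 8), (4, 9)]
Completion times:
  Priority 1, burst=6, C=6
  Priority 2, burst=9, C=15
  Priority 3, burst=8, C=23
  Priority 4, burst=9, C=32
Average turnaround = 76/4 = 19.0

19.0


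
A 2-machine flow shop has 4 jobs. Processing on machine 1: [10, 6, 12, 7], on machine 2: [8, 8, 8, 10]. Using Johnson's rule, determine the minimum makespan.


Apply Johnson's rule:
  Group 1 (a <= b): [(2, 6, 8), (4, 7, 10)]
  Group 2 (a > b): [(1, 10, 8), (3, 12, 8)]
Optimal job order: [2, 4, 1, 3]
Schedule:
  Job 2: M1 done at 6, M2 done at 14
  Job 4: M1 done at 13, M2 done at 24
  Job 1: M1 done at 23, M2 done at 32
  Job 3: M1 done at 35, M2 done at 43
Makespan = 43

43


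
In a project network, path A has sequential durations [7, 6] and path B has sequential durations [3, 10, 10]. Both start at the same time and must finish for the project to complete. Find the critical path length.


Path A total = 7 + 6 = 13
Path B total = 3 + 10 + 10 = 23
Critical path = longest path = max(13, 23) = 23

23


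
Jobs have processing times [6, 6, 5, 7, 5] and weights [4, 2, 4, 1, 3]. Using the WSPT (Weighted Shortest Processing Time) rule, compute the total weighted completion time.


Compute p/w ratios and sort ascending (WSPT): [(5, 4), (6, 4), (5, 3), (6, 2), (7, 1)]
Compute weighted completion times:
  Job (p=5,w=4): C=5, w*C=4*5=20
  Job (p=6,w=4): C=11, w*C=4*11=44
  Job (p=5,w=3): C=16, w*C=3*16=48
  Job (p=6,w=2): C=22, w*C=2*22=44
  Job (p=7,w=1): C=29, w*C=1*29=29
Total weighted completion time = 185

185


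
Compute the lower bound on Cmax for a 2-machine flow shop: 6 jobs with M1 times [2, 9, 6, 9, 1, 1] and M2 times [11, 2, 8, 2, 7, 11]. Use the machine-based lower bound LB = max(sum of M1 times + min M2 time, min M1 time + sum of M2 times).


LB1 = sum(M1 times) + min(M2 times) = 28 + 2 = 30
LB2 = min(M1 times) + sum(M2 times) = 1 + 41 = 42
Lower bound = max(LB1, LB2) = max(30, 42) = 42

42


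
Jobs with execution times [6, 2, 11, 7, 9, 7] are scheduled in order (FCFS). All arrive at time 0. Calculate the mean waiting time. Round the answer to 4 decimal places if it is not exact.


FCFS order (as given): [6, 2, 11, 7, 9, 7]
Waiting times:
  Job 1: wait = 0
  Job 2: wait = 6
  Job 3: wait = 8
  Job 4: wait = 19
  Job 5: wait = 26
  Job 6: wait = 35
Sum of waiting times = 94
Average waiting time = 94/6 = 15.6667

15.6667


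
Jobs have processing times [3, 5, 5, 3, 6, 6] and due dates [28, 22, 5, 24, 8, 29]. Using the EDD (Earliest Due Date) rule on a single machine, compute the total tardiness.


Sort by due date (EDD order): [(5, 5), (6, 8), (5, 22), (3, 24), (3, 28), (6, 29)]
Compute completion times and tardiness:
  Job 1: p=5, d=5, C=5, tardiness=max(0,5-5)=0
  Job 2: p=6, d=8, C=11, tardiness=max(0,11-8)=3
  Job 3: p=5, d=22, C=16, tardiness=max(0,16-22)=0
  Job 4: p=3, d=24, C=19, tardiness=max(0,19-24)=0
  Job 5: p=3, d=28, C=22, tardiness=max(0,22-28)=0
  Job 6: p=6, d=29, C=28, tardiness=max(0,28-29)=0
Total tardiness = 3

3


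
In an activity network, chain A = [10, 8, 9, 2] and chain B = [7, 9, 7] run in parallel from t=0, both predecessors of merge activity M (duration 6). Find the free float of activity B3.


ES(B3) = sum of predecessors on chain B = 16
EF(B3) = ES + duration = 16 + 7 = 23
Successor of B3 is M. ES(M) = max(sum(A), sum(B)) = max(29, 23) = 29
Free float = ES(successor) - EF(current) = 29 - 23 = 6

6


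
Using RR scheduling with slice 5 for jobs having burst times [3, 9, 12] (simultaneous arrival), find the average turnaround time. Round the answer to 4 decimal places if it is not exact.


Time quantum = 5
Execution trace:
  J1 runs 3 units, time = 3
  J2 runs 5 units, time = 8
  J3 runs 5 units, time = 13
  J2 runs 4 units, time = 17
  J3 runs 5 units, time = 22
  J3 runs 2 units, time = 24
Finish times: [3, 17, 24]
Average turnaround = 44/3 = 14.6667

14.6667


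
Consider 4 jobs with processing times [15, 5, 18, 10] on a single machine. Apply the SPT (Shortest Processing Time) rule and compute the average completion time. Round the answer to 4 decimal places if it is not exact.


Sort jobs by processing time (SPT order): [5, 10, 15, 18]
Compute completion times sequentially:
  Job 1: processing = 5, completes at 5
  Job 2: processing = 10, completes at 15
  Job 3: processing = 15, completes at 30
  Job 4: processing = 18, completes at 48
Sum of completion times = 98
Average completion time = 98/4 = 24.5

24.5


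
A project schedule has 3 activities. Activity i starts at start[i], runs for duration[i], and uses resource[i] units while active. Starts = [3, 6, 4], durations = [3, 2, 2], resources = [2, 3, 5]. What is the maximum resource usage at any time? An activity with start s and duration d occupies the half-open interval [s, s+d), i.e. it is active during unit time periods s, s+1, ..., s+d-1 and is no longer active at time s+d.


Each activity i is active on [start_i, start_i + duration_i).
Compute total resource usage per time slot:
  t=0: active resources = [], total = 0
  t=1: active resources = [], total = 0
  t=2: active resources = [], total = 0
  t=3: active resources = [2], total = 2
  t=4: active resources = [2, 5], total = 7
  t=5: active resources = [2, 5], total = 7
  t=6: active resources = [3], total = 3
  t=7: active resources = [3], total = 3
Peak resource demand = 7

7


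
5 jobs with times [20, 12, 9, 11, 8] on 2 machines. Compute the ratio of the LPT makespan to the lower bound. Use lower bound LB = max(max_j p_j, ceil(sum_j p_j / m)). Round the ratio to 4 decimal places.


LPT order: [20, 12, 11, 9, 8]
Machine loads after assignment: [29, 31]
LPT makespan = 31
Lower bound = max(max_job, ceil(total/2)) = max(20, 30) = 30
Ratio = 31 / 30 = 1.0333

1.0333


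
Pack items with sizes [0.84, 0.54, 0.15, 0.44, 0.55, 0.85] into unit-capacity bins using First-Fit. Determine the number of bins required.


Place items sequentially using First-Fit:
  Item 0.84 -> new Bin 1
  Item 0.54 -> new Bin 2
  Item 0.15 -> Bin 1 (now 0.99)
  Item 0.44 -> Bin 2 (now 0.98)
  Item 0.55 -> new Bin 3
  Item 0.85 -> new Bin 4
Total bins used = 4

4


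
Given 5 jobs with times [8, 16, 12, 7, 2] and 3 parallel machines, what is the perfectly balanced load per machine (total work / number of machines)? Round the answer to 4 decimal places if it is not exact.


Total processing time = 8 + 16 + 12 + 7 + 2 = 45
Number of machines = 3
Ideal balanced load = 45 / 3 = 15.0

15.0


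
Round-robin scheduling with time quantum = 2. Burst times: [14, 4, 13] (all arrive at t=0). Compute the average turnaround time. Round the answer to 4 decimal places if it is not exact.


Time quantum = 2
Execution trace:
  J1 runs 2 units, time = 2
  J2 runs 2 units, time = 4
  J3 runs 2 units, time = 6
  J1 runs 2 units, time = 8
  J2 runs 2 units, time = 10
  J3 runs 2 units, time = 12
  J1 runs 2 units, time = 14
  J3 runs 2 units, time = 16
  J1 runs 2 units, time = 18
  J3 runs 2 units, time = 20
  J1 runs 2 units, time = 22
  J3 runs 2 units, time = 24
  J1 runs 2 units, time = 26
  J3 runs 2 units, time = 28
  J1 runs 2 units, time = 30
  J3 runs 1 units, time = 31
Finish times: [30, 10, 31]
Average turnaround = 71/3 = 23.6667

23.6667


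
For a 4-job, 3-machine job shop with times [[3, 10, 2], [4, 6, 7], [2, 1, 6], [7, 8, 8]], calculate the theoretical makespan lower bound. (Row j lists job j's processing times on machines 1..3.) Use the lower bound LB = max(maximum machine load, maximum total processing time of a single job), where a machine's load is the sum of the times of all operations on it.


Machine loads:
  Machine 1: 3 + 4 + 2 + 7 = 16
  Machine 2: 10 + 6 + 1 + 8 = 25
  Machine 3: 2 + 7 + 6 + 8 = 23
Max machine load = 25
Job totals:
  Job 1: 15
  Job 2: 17
  Job 3: 9
  Job 4: 23
Max job total = 23
Lower bound = max(25, 23) = 25

25


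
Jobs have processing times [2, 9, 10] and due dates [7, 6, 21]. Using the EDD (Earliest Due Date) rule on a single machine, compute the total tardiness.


Sort by due date (EDD order): [(9, 6), (2, 7), (10, 21)]
Compute completion times and tardiness:
  Job 1: p=9, d=6, C=9, tardiness=max(0,9-6)=3
  Job 2: p=2, d=7, C=11, tardiness=max(0,11-7)=4
  Job 3: p=10, d=21, C=21, tardiness=max(0,21-21)=0
Total tardiness = 7

7


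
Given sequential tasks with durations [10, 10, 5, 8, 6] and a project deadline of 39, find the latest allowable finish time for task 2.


LF(activity 2) = deadline - sum of successor durations
Successors: activities 3 through 5 with durations [5, 8, 6]
Sum of successor durations = 19
LF = 39 - 19 = 20

20


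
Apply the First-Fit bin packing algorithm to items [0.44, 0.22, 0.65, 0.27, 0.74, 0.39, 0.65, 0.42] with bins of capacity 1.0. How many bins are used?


Place items sequentially using First-Fit:
  Item 0.44 -> new Bin 1
  Item 0.22 -> Bin 1 (now 0.66)
  Item 0.65 -> new Bin 2
  Item 0.27 -> Bin 1 (now 0.93)
  Item 0.74 -> new Bin 3
  Item 0.39 -> new Bin 4
  Item 0.65 -> new Bin 5
  Item 0.42 -> Bin 4 (now 0.81)
Total bins used = 5

5


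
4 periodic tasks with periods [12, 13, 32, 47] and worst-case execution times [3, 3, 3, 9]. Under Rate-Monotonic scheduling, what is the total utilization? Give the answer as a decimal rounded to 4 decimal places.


Compute individual utilizations (exact fractions):
  Task 1: C/T = 3/12 = 1/4 (approx. 0.25)
  Task 2: C/T = 3/13 (approx. 0.2308)
  Task 3: C/T = 3/32 (approx. 0.0938)
  Task 4: C/T = 9/47 (approx. 0.1915)
Total utilization U = 1/4 + 3/13 + 3/32 + 9/47 = 14977/19552
Rounded to 4 decimal places: U = 0.7660
RM (Liu & Layland) bound for 4 tasks = 0.756828; compare with U = 14977/19552 (approx. 0.766009)
bound < U <= 1, so the RM sufficient condition is not met (inconclusive; an exact test such as response-time analysis is needed).

0.7660


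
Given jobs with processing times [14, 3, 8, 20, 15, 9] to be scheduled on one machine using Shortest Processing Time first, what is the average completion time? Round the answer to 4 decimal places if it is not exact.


Sort jobs by processing time (SPT order): [3, 8, 9, 14, 15, 20]
Compute completion times sequentially:
  Job 1: processing = 3, completes at 3
  Job 2: processing = 8, completes at 11
  Job 3: processing = 9, completes at 20
  Job 4: processing = 14, completes at 34
  Job 5: processing = 15, completes at 49
  Job 6: processing = 20, completes at 69
Sum of completion times = 186
Average completion time = 186/6 = 31.0

31.0


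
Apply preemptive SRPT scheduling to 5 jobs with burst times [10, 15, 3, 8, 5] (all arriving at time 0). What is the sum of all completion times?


Since all jobs arrive at t=0, SRPT equals SPT ordering.
SPT order: [3, 5, 8, 10, 15]
Completion times:
  Job 1: p=3, C=3
  Job 2: p=5, C=8
  Job 3: p=8, C=16
  Job 4: p=10, C=26
  Job 5: p=15, C=41
Total completion time = 3 + 8 + 16 + 26 + 41 = 94

94


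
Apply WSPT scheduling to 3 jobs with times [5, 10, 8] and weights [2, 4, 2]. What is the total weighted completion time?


Compute p/w ratios and sort ascending (WSPT): [(5, 2), (10, 4), (8, 2)]
Compute weighted completion times:
  Job (p=5,w=2): C=5, w*C=2*5=10
  Job (p=10,w=4): C=15, w*C=4*15=60
  Job (p=8,w=2): C=23, w*C=2*23=46
Total weighted completion time = 116

116


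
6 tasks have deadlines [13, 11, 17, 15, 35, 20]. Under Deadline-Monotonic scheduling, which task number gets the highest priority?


Sort tasks by relative deadline (ascending):
  Task 2: deadline = 11
  Task 1: deadline = 13
  Task 4: deadline = 15
  Task 3: deadline = 17
  Task 6: deadline = 20
  Task 5: deadline = 35
Priority order (highest first): [2, 1, 4, 3, 6, 5]
Highest priority task = 2

2


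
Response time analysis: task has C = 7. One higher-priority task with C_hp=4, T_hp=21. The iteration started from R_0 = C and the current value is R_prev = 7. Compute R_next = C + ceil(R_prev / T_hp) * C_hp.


R_next = C + ceil(R_prev / T_hp) * C_hp
ceil(7 / 21) = ceil(0.3333) = 1
Interference = 1 * 4 = 4
R_next = 7 + 4 = 11

11


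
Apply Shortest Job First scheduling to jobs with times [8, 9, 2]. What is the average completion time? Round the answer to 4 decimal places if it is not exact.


SJF order (ascending): [2, 8, 9]
Completion times:
  Job 1: burst=2, C=2
  Job 2: burst=8, C=10
  Job 3: burst=9, C=19
Average completion = 31/3 = 10.3333

10.3333


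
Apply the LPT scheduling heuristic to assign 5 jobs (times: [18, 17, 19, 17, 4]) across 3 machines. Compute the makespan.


Sort jobs in decreasing order (LPT): [19, 18, 17, 17, 4]
Assign each job to the least loaded machine:
  Machine 1: jobs [19], load = 19
  Machine 2: jobs [18, 4], load = 22
  Machine 3: jobs [17, 17], load = 34
Makespan = max load = 34

34


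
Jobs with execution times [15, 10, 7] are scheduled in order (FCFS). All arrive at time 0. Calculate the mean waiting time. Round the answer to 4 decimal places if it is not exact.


FCFS order (as given): [15, 10, 7]
Waiting times:
  Job 1: wait = 0
  Job 2: wait = 15
  Job 3: wait = 25
Sum of waiting times = 40
Average waiting time = 40/3 = 13.3333

13.3333


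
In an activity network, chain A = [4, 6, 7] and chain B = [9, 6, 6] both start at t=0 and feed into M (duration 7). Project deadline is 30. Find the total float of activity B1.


Forward pass: ES(B1) = sum of predecessors on chain B = 0
EF = ES + duration = 0 + 9 = 9
Backward pass: LF(M) = deadline = 30; LS(M) = 30 - 7 = 23
LF(B1) = LS(M) - sum(successors on chain B) = 23 - 12 = 11
LS = LF - duration = 11 - 9 = 2
Total float = LS - ES = 2 - 0 = 2

2


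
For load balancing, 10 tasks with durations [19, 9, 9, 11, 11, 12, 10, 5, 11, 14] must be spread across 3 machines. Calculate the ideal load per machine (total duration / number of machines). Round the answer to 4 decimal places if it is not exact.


Total processing time = 19 + 9 + 9 + 11 + 11 + 12 + 10 + 5 + 11 + 14 = 111
Number of machines = 3
Ideal balanced load = 111 / 3 = 37.0

37.0


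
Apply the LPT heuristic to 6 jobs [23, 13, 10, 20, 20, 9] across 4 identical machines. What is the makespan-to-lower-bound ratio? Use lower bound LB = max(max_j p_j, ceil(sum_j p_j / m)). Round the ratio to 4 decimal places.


LPT order: [23, 20, 20, 13, 10, 9]
Machine loads after assignment: [23, 29, 20, 23]
LPT makespan = 29
Lower bound = max(max_job, ceil(total/4)) = max(23, 24) = 24
Ratio = 29 / 24 = 1.2083

1.2083


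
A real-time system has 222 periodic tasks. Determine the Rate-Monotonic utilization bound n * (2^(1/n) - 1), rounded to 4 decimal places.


Compute 2^(1/222) = 1.0031271640
Subtract 1: 1.0031271640 - 1 = 0.0031271640
Multiply by n: 222 * 0.0031271640 = 0.6942304080
Round to 4 dp: 0.6942

0.6942


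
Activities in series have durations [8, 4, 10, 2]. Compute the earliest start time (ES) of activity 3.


Activity 3 starts after activities 1 through 2 complete.
Predecessor durations: [8, 4]
ES = 8 + 4 = 12

12


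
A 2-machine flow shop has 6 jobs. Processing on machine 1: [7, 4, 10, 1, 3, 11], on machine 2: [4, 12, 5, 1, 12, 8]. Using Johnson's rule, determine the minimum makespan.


Apply Johnson's rule:
  Group 1 (a <= b): [(4, 1, 1), (5, 3, 12), (2, 4, 12)]
  Group 2 (a > b): [(6, 11, 8), (3, 10, 5), (1, 7, 4)]
Optimal job order: [4, 5, 2, 6, 3, 1]
Schedule:
  Job 4: M1 done at 1, M2 done at 2
  Job 5: M1 done at 4, M2 done at 16
  Job 2: M1 done at 8, M2 done at 28
  Job 6: M1 done at 19, M2 done at 36
  Job 3: M1 done at 29, M2 done at 41
  Job 1: M1 done at 36, M2 done at 45
Makespan = 45

45


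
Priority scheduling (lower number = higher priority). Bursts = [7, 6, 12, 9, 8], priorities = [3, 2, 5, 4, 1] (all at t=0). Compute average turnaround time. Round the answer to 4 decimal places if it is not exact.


Sort by priority (ascending = highest first):
Order: [(1, 8), (2, 6), (3, 7), (4, 9), (5, 12)]
Completion times:
  Priority 1, burst=8, C=8
  Priority 2, burst=6, C=14
  Priority 3, burst=7, C=21
  Priority 4, burst=9, C=30
  Priority 5, burst=12, C=42
Average turnaround = 115/5 = 23.0

23.0


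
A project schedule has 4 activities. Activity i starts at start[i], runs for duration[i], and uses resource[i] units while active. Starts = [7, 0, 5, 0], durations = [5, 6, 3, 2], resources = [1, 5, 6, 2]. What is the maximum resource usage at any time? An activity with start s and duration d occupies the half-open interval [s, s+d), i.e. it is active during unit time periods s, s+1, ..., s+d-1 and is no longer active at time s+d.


Each activity i is active on [start_i, start_i + duration_i).
Compute total resource usage per time slot:
  t=0: active resources = [5, 2], total = 7
  t=1: active resources = [5, 2], total = 7
  t=2: active resources = [5], total = 5
  t=3: active resources = [5], total = 5
  t=4: active resources = [5], total = 5
  t=5: active resources = [5, 6], total = 11
  t=6: active resources = [6], total = 6
  t=7: active resources = [1, 6], total = 7
  t=8: active resources = [1], total = 1
  t=9: active resources = [1], total = 1
  t=10: active resources = [1], total = 1
  t=11: active resources = [1], total = 1
Peak resource demand = 11

11


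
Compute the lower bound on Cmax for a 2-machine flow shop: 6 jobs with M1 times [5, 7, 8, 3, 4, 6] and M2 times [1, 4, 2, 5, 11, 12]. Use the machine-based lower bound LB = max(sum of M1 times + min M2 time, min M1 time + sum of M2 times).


LB1 = sum(M1 times) + min(M2 times) = 33 + 1 = 34
LB2 = min(M1 times) + sum(M2 times) = 3 + 35 = 38
Lower bound = max(LB1, LB2) = max(34, 38) = 38

38


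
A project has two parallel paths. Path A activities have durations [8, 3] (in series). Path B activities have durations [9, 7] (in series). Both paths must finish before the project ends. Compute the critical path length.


Path A total = 8 + 3 = 11
Path B total = 9 + 7 = 16
Critical path = longest path = max(11, 16) = 16

16


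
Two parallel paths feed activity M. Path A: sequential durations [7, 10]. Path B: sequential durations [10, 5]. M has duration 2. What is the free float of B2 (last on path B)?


ES(B2) = sum of predecessors on chain B = 10
EF(B2) = ES + duration = 10 + 5 = 15
Successor of B2 is M. ES(M) = max(sum(A), sum(B)) = max(17, 15) = 17
Free float = ES(successor) - EF(current) = 17 - 15 = 2

2


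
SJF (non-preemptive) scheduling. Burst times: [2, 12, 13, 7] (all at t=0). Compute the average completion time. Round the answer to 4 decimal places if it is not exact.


SJF order (ascending): [2, 7, 12, 13]
Completion times:
  Job 1: burst=2, C=2
  Job 2: burst=7, C=9
  Job 3: burst=12, C=21
  Job 4: burst=13, C=34
Average completion = 66/4 = 16.5

16.5


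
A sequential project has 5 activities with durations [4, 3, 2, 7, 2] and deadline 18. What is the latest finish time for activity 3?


LF(activity 3) = deadline - sum of successor durations
Successors: activities 4 through 5 with durations [7, 2]
Sum of successor durations = 9
LF = 18 - 9 = 9

9


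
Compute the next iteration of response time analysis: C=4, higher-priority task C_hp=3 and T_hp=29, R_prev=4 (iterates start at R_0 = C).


R_next = C + ceil(R_prev / T_hp) * C_hp
ceil(4 / 29) = ceil(0.1379) = 1
Interference = 1 * 3 = 3
R_next = 4 + 3 = 7

7


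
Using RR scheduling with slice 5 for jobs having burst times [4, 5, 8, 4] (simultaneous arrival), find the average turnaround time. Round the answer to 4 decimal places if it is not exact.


Time quantum = 5
Execution trace:
  J1 runs 4 units, time = 4
  J2 runs 5 units, time = 9
  J3 runs 5 units, time = 14
  J4 runs 4 units, time = 18
  J3 runs 3 units, time = 21
Finish times: [4, 9, 21, 18]
Average turnaround = 52/4 = 13.0

13.0


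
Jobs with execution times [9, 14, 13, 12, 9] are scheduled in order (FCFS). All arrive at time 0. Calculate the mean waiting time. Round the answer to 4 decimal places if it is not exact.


FCFS order (as given): [9, 14, 13, 12, 9]
Waiting times:
  Job 1: wait = 0
  Job 2: wait = 9
  Job 3: wait = 23
  Job 4: wait = 36
  Job 5: wait = 48
Sum of waiting times = 116
Average waiting time = 116/5 = 23.2

23.2


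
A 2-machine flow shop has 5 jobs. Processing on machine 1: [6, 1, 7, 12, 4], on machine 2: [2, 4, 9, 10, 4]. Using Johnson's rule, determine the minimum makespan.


Apply Johnson's rule:
  Group 1 (a <= b): [(2, 1, 4), (5, 4, 4), (3, 7, 9)]
  Group 2 (a > b): [(4, 12, 10), (1, 6, 2)]
Optimal job order: [2, 5, 3, 4, 1]
Schedule:
  Job 2: M1 done at 1, M2 done at 5
  Job 5: M1 done at 5, M2 done at 9
  Job 3: M1 done at 12, M2 done at 21
  Job 4: M1 done at 24, M2 done at 34
  Job 1: M1 done at 30, M2 done at 36
Makespan = 36

36


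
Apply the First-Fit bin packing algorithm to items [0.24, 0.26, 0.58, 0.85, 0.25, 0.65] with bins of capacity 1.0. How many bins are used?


Place items sequentially using First-Fit:
  Item 0.24 -> new Bin 1
  Item 0.26 -> Bin 1 (now 0.5)
  Item 0.58 -> new Bin 2
  Item 0.85 -> new Bin 3
  Item 0.25 -> Bin 1 (now 0.75)
  Item 0.65 -> new Bin 4
Total bins used = 4

4


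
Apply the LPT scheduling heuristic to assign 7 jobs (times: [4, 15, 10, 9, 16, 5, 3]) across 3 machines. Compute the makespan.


Sort jobs in decreasing order (LPT): [16, 15, 10, 9, 5, 4, 3]
Assign each job to the least loaded machine:
  Machine 1: jobs [16, 4], load = 20
  Machine 2: jobs [15, 5], load = 20
  Machine 3: jobs [10, 9, 3], load = 22
Makespan = max load = 22

22


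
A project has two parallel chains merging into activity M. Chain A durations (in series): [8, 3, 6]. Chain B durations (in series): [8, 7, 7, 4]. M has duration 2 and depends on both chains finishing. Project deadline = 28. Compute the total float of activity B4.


Forward pass: ES(B4) = sum of predecessors on chain B = 22
EF = ES + duration = 22 + 4 = 26
Backward pass: LF(M) = deadline = 28; LS(M) = 28 - 2 = 26
LF(B4) = LS(M) - sum(successors on chain B) = 26 - 0 = 26
LS = LF - duration = 26 - 4 = 22
Total float = LS - ES = 22 - 22 = 0

0


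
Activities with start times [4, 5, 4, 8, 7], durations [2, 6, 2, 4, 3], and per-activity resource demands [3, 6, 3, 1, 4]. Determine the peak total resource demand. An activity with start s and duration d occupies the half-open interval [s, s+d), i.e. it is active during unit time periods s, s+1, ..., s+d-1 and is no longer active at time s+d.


Each activity i is active on [start_i, start_i + duration_i).
Compute total resource usage per time slot:
  t=0: active resources = [], total = 0
  t=1: active resources = [], total = 0
  t=2: active resources = [], total = 0
  t=3: active resources = [], total = 0
  t=4: active resources = [3, 3], total = 6
  t=5: active resources = [3, 6, 3], total = 12
  t=6: active resources = [6], total = 6
  t=7: active resources = [6, 4], total = 10
  t=8: active resources = [6, 1, 4], total = 11
  t=9: active resources = [6, 1, 4], total = 11
  t=10: active resources = [6, 1], total = 7
  t=11: active resources = [1], total = 1
Peak resource demand = 12

12


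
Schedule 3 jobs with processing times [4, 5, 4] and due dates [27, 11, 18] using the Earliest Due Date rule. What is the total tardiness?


Sort by due date (EDD order): [(5, 11), (4, 18), (4, 27)]
Compute completion times and tardiness:
  Job 1: p=5, d=11, C=5, tardiness=max(0,5-11)=0
  Job 2: p=4, d=18, C=9, tardiness=max(0,9-18)=0
  Job 3: p=4, d=27, C=13, tardiness=max(0,13-27)=0
Total tardiness = 0

0


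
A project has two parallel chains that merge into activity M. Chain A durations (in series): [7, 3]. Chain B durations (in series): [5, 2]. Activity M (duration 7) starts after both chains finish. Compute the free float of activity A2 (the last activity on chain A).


ES(A2) = sum of predecessors on chain A = 7
EF(A2) = ES + duration = 7 + 3 = 10
Successor of A2 is M. ES(M) = max(sum(A), sum(B)) = max(10, 7) = 10
Free float = ES(successor) - EF(current) = 10 - 10 = 0

0


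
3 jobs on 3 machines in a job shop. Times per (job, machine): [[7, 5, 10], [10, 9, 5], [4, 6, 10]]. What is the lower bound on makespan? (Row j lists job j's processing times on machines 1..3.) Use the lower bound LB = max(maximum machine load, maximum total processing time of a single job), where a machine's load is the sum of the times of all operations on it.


Machine loads:
  Machine 1: 7 + 10 + 4 = 21
  Machine 2: 5 + 9 + 6 = 20
  Machine 3: 10 + 5 + 10 = 25
Max machine load = 25
Job totals:
  Job 1: 22
  Job 2: 24
  Job 3: 20
Max job total = 24
Lower bound = max(25, 24) = 25

25
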